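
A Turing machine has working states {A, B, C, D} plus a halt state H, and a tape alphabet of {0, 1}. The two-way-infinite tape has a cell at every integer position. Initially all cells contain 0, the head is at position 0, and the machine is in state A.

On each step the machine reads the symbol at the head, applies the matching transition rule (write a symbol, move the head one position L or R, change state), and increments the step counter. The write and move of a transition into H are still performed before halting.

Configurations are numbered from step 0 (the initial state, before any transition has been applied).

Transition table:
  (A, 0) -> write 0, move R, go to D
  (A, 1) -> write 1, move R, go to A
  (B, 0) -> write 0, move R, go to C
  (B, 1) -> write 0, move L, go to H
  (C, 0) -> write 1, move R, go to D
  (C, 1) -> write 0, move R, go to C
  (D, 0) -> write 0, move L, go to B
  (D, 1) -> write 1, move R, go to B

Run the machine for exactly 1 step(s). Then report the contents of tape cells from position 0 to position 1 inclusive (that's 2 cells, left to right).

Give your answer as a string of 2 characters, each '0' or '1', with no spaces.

Step 1: in state A at pos 0, read 0 -> (A,0)->write 0,move R,goto D. Now: state=D, head=1, tape[-1..2]=0000 (head:   ^)

Answer: 00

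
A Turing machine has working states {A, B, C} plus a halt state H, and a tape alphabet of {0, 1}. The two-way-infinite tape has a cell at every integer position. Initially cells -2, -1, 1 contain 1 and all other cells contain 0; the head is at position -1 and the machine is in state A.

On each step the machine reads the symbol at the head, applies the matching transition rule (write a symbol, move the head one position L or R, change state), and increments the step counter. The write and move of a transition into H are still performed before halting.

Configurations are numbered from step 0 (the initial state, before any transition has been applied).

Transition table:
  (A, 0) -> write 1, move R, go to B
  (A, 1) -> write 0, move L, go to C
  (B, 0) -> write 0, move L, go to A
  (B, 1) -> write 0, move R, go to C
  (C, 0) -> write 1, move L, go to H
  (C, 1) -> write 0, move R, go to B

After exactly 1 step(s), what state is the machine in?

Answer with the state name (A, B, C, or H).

Step 1: in state A at pos -1, read 1 -> (A,1)->write 0,move L,goto C. Now: state=C, head=-2, tape[-3..2]=010010 (head:  ^)

Answer: C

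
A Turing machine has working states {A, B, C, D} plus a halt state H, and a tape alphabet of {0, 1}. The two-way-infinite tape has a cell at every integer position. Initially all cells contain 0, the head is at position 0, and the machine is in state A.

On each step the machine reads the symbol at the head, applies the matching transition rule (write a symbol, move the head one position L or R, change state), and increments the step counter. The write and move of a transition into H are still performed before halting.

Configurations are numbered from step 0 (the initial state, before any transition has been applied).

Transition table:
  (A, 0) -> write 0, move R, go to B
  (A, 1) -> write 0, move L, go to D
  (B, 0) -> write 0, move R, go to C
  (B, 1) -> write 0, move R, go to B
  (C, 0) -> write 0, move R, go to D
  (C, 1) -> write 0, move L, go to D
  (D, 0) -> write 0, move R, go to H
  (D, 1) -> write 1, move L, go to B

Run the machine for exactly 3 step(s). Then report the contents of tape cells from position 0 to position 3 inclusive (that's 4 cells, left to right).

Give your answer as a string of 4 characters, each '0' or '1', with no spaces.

Answer: 0000

Derivation:
Step 1: in state A at pos 0, read 0 -> (A,0)->write 0,move R,goto B. Now: state=B, head=1, tape[-1..2]=0000 (head:   ^)
Step 2: in state B at pos 1, read 0 -> (B,0)->write 0,move R,goto C. Now: state=C, head=2, tape[-1..3]=00000 (head:    ^)
Step 3: in state C at pos 2, read 0 -> (C,0)->write 0,move R,goto D. Now: state=D, head=3, tape[-1..4]=000000 (head:     ^)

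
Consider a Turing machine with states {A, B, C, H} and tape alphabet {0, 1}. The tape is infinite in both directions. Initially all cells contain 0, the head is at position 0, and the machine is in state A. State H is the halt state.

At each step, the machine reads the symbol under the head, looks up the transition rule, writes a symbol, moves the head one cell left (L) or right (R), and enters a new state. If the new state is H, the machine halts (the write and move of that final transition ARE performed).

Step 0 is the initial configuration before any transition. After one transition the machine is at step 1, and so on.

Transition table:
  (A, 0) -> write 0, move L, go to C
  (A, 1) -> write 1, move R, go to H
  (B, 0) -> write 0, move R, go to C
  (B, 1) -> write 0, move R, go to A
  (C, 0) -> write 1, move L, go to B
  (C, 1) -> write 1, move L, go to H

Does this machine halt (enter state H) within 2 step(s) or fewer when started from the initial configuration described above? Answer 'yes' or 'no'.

Step 1: in state A at pos 0, read 0 -> (A,0)->write 0,move L,goto C. Now: state=C, head=-1, tape[-2..1]=0000 (head:  ^)
Step 2: in state C at pos -1, read 0 -> (C,0)->write 1,move L,goto B. Now: state=B, head=-2, tape[-3..1]=00100 (head:  ^)
After 2 step(s): state = B (not H) -> not halted within 2 -> no

Answer: no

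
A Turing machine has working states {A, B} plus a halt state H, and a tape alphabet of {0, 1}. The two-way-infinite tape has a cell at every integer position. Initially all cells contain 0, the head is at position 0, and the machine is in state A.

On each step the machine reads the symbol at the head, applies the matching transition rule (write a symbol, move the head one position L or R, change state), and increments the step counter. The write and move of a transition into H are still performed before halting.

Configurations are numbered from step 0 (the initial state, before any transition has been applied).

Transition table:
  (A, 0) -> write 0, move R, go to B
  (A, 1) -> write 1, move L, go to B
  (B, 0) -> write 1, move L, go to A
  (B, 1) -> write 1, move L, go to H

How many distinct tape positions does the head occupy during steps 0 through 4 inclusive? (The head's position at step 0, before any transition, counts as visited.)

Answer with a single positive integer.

Step 1: in state A at pos 0, read 0 -> (A,0)->write 0,move R,goto B. Now: state=B, head=1, tape[-1..2]=0000 (head:   ^)
Step 2: in state B at pos 1, read 0 -> (B,0)->write 1,move L,goto A. Now: state=A, head=0, tape[-1..2]=0010 (head:  ^)
Step 3: in state A at pos 0, read 0 -> (A,0)->write 0,move R,goto B. Now: state=B, head=1, tape[-1..2]=0010 (head:   ^)
Step 4: in state B at pos 1, read 1 -> (B,1)->write 1,move L,goto H. Now: state=H, head=0, tape[-1..2]=0010 (head:  ^)
Head positions at steps 0..4: starting at 0, distinct positions visited = {0, 1} -> 2 position(s)

Answer: 2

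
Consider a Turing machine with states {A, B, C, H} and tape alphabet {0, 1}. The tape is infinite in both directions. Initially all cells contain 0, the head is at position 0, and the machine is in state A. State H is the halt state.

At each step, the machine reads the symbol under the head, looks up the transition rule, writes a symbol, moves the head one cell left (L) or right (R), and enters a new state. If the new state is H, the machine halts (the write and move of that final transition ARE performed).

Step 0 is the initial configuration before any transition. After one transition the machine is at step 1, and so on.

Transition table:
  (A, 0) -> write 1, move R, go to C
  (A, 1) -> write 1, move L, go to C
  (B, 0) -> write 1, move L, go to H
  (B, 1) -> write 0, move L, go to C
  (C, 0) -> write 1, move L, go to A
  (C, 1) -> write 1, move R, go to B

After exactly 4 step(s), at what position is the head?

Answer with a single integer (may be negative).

Answer: -2

Derivation:
Step 1: in state A at pos 0, read 0 -> (A,0)->write 1,move R,goto C. Now: state=C, head=1, tape[-1..2]=0100 (head:   ^)
Step 2: in state C at pos 1, read 0 -> (C,0)->write 1,move L,goto A. Now: state=A, head=0, tape[-1..2]=0110 (head:  ^)
Step 3: in state A at pos 0, read 1 -> (A,1)->write 1,move L,goto C. Now: state=C, head=-1, tape[-2..2]=00110 (head:  ^)
Step 4: in state C at pos -1, read 0 -> (C,0)->write 1,move L,goto A. Now: state=A, head=-2, tape[-3..2]=001110 (head:  ^)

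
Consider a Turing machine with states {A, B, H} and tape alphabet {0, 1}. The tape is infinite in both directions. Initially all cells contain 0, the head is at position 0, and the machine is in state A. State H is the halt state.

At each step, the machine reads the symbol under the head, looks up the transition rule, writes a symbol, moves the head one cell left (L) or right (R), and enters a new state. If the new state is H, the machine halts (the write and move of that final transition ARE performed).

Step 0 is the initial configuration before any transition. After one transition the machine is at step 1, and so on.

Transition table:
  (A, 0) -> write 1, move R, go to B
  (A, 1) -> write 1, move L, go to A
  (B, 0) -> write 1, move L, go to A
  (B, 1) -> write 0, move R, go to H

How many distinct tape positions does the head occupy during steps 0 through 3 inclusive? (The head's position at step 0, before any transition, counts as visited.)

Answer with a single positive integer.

Step 1: in state A at pos 0, read 0 -> (A,0)->write 1,move R,goto B. Now: state=B, head=1, tape[-1..2]=0100 (head:   ^)
Step 2: in state B at pos 1, read 0 -> (B,0)->write 1,move L,goto A. Now: state=A, head=0, tape[-1..2]=0110 (head:  ^)
Step 3: in state A at pos 0, read 1 -> (A,1)->write 1,move L,goto A. Now: state=A, head=-1, tape[-2..2]=00110 (head:  ^)
Head positions at steps 0..3: starting at 0, distinct positions visited = {-1, 0, 1} -> 3 position(s)

Answer: 3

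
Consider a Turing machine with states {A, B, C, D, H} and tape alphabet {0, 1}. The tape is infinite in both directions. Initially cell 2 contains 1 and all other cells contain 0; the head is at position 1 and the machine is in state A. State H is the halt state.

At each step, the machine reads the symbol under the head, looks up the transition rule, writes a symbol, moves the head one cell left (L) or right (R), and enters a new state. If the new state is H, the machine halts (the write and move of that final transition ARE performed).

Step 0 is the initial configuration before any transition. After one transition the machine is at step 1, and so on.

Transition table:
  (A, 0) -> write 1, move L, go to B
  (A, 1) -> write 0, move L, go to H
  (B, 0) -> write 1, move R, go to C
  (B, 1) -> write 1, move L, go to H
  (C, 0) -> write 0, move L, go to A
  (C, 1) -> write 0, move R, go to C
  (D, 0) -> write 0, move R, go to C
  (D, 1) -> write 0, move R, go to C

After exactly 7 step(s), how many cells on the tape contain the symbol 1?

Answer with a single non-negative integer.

Step 1: in state A at pos 1, read 0 -> (A,0)->write 1,move L,goto B. Now: state=B, head=0, tape[-1..3]=00110 (head:  ^)
Step 2: in state B at pos 0, read 0 -> (B,0)->write 1,move R,goto C. Now: state=C, head=1, tape[-1..3]=01110 (head:   ^)
Step 3: in state C at pos 1, read 1 -> (C,1)->write 0,move R,goto C. Now: state=C, head=2, tape[-1..3]=01010 (head:    ^)
Step 4: in state C at pos 2, read 1 -> (C,1)->write 0,move R,goto C. Now: state=C, head=3, tape[-1..4]=010000 (head:     ^)
Step 5: in state C at pos 3, read 0 -> (C,0)->write 0,move L,goto A. Now: state=A, head=2, tape[-1..4]=010000 (head:    ^)
Step 6: in state A at pos 2, read 0 -> (A,0)->write 1,move L,goto B. Now: state=B, head=1, tape[-1..4]=010100 (head:   ^)
Step 7: in state B at pos 1, read 0 -> (B,0)->write 1,move R,goto C. Now: state=C, head=2, tape[-1..4]=011100 (head:    ^)
Cells containing 1 after step 7: {0, 1, 2} -> 3 cell(s)

Answer: 3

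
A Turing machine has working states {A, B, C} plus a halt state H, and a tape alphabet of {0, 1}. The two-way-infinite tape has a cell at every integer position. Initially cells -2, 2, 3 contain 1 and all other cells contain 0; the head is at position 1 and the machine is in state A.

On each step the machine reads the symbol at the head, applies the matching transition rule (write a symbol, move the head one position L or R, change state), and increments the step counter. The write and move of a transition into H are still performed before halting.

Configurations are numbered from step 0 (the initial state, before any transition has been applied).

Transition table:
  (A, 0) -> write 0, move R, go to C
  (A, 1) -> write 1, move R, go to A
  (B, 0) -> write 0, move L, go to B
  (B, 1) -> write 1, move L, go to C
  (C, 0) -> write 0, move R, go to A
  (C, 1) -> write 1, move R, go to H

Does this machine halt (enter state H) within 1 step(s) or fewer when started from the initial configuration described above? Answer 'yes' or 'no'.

Answer: no

Derivation:
Step 1: in state A at pos 1, read 0 -> (A,0)->write 0,move R,goto C. Now: state=C, head=2, tape[-3..4]=01000110 (head:      ^)
After 1 step(s): state = C (not H) -> not halted within 1 -> no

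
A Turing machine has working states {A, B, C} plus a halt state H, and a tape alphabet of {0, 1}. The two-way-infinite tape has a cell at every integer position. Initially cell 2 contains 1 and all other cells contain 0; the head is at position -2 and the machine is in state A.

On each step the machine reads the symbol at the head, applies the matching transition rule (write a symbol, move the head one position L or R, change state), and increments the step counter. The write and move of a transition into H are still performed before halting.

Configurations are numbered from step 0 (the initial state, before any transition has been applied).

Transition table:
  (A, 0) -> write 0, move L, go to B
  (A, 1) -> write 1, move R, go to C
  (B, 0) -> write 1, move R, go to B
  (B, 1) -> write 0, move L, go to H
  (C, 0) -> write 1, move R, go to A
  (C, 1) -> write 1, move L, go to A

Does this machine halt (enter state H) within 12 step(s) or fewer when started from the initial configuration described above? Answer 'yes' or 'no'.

Step 1: in state A at pos -2, read 0 -> (A,0)->write 0,move L,goto B. Now: state=B, head=-3, tape[-4..3]=00000010 (head:  ^)
Step 2: in state B at pos -3, read 0 -> (B,0)->write 1,move R,goto B. Now: state=B, head=-2, tape[-4..3]=01000010 (head:   ^)
Step 3: in state B at pos -2, read 0 -> (B,0)->write 1,move R,goto B. Now: state=B, head=-1, tape[-4..3]=01100010 (head:    ^)
Step 4: in state B at pos -1, read 0 -> (B,0)->write 1,move R,goto B. Now: state=B, head=0, tape[-4..3]=01110010 (head:     ^)
Step 5: in state B at pos 0, read 0 -> (B,0)->write 1,move R,goto B. Now: state=B, head=1, tape[-4..3]=01111010 (head:      ^)
Step 6: in state B at pos 1, read 0 -> (B,0)->write 1,move R,goto B. Now: state=B, head=2, tape[-4..3]=01111110 (head:       ^)
Step 7: in state B at pos 2, read 1 -> (B,1)->write 0,move L,goto H. Now: state=H, head=1, tape[-4..3]=01111100 (head:      ^)
State H reached at step 7; 7 <= 12 -> yes

Answer: yes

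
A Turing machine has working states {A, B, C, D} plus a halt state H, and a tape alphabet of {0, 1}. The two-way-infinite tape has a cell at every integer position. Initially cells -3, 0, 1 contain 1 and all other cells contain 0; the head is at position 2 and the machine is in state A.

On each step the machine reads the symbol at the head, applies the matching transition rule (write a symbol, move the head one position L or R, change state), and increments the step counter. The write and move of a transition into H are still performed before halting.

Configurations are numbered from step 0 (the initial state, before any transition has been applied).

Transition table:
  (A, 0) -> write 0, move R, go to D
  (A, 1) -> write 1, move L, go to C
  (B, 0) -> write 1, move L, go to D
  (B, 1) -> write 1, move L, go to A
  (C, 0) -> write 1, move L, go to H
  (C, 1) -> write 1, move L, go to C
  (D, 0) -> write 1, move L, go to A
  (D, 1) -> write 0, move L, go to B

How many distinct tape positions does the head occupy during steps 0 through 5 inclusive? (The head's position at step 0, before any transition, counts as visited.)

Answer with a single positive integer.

Step 1: in state A at pos 2, read 0 -> (A,0)->write 0,move R,goto D. Now: state=D, head=3, tape[-4..4]=010011000 (head:        ^)
Step 2: in state D at pos 3, read 0 -> (D,0)->write 1,move L,goto A. Now: state=A, head=2, tape[-4..4]=010011010 (head:       ^)
Step 3: in state A at pos 2, read 0 -> (A,0)->write 0,move R,goto D. Now: state=D, head=3, tape[-4..4]=010011010 (head:        ^)
Step 4: in state D at pos 3, read 1 -> (D,1)->write 0,move L,goto B. Now: state=B, head=2, tape[-4..4]=010011000 (head:       ^)
Step 5: in state B at pos 2, read 0 -> (B,0)->write 1,move L,goto D. Now: state=D, head=1, tape[-4..4]=010011100 (head:      ^)
Head positions at steps 0..5: starting at 2, distinct positions visited = {1, 2, 3} -> 3 position(s)

Answer: 3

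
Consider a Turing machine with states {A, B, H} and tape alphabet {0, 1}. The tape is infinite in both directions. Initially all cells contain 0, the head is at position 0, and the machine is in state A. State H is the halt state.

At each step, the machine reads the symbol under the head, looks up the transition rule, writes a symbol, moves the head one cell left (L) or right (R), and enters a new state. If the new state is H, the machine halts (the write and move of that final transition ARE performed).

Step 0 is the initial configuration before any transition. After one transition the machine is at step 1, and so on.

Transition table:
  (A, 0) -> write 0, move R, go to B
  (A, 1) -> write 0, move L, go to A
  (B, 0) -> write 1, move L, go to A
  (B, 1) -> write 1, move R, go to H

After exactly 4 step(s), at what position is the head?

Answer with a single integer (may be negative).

Answer: 2

Derivation:
Step 1: in state A at pos 0, read 0 -> (A,0)->write 0,move R,goto B. Now: state=B, head=1, tape[-1..2]=0000 (head:   ^)
Step 2: in state B at pos 1, read 0 -> (B,0)->write 1,move L,goto A. Now: state=A, head=0, tape[-1..2]=0010 (head:  ^)
Step 3: in state A at pos 0, read 0 -> (A,0)->write 0,move R,goto B. Now: state=B, head=1, tape[-1..2]=0010 (head:   ^)
Step 4: in state B at pos 1, read 1 -> (B,1)->write 1,move R,goto H. Now: state=H, head=2, tape[-1..3]=00100 (head:    ^)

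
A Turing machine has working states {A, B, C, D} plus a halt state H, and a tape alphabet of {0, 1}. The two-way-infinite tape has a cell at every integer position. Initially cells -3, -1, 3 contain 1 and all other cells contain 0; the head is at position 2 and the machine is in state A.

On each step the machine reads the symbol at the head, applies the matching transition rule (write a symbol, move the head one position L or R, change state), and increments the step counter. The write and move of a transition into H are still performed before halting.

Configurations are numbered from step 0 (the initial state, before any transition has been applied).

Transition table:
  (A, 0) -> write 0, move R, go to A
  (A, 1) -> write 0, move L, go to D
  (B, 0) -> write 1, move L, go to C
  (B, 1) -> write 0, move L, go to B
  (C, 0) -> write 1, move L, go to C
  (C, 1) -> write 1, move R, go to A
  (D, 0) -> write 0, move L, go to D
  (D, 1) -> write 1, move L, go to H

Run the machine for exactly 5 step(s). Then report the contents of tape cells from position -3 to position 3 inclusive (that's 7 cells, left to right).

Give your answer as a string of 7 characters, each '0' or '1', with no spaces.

Answer: 1010000

Derivation:
Step 1: in state A at pos 2, read 0 -> (A,0)->write 0,move R,goto A. Now: state=A, head=3, tape[-4..4]=010100010 (head:        ^)
Step 2: in state A at pos 3, read 1 -> (A,1)->write 0,move L,goto D. Now: state=D, head=2, tape[-4..4]=010100000 (head:       ^)
Step 3: in state D at pos 2, read 0 -> (D,0)->write 0,move L,goto D. Now: state=D, head=1, tape[-4..4]=010100000 (head:      ^)
Step 4: in state D at pos 1, read 0 -> (D,0)->write 0,move L,goto D. Now: state=D, head=0, tape[-4..4]=010100000 (head:     ^)
Step 5: in state D at pos 0, read 0 -> (D,0)->write 0,move L,goto D. Now: state=D, head=-1, tape[-4..4]=010100000 (head:    ^)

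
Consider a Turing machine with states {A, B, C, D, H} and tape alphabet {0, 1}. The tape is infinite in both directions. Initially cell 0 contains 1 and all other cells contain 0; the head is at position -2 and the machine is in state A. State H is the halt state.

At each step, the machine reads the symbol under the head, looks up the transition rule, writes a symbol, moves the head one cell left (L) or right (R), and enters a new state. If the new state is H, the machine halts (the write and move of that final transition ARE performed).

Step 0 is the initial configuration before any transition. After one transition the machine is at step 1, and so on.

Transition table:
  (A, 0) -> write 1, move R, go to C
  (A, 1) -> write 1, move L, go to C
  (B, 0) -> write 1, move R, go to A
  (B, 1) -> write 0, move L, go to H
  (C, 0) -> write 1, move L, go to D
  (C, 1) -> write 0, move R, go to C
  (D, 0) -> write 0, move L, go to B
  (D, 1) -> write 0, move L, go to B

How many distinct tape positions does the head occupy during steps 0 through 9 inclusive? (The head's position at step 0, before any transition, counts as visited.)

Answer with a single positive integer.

Step 1: in state A at pos -2, read 0 -> (A,0)->write 1,move R,goto C. Now: state=C, head=-1, tape[-3..1]=01010 (head:   ^)
Step 2: in state C at pos -1, read 0 -> (C,0)->write 1,move L,goto D. Now: state=D, head=-2, tape[-3..1]=01110 (head:  ^)
Step 3: in state D at pos -2, read 1 -> (D,1)->write 0,move L,goto B. Now: state=B, head=-3, tape[-4..1]=000110 (head:  ^)
Step 4: in state B at pos -3, read 0 -> (B,0)->write 1,move R,goto A. Now: state=A, head=-2, tape[-4..1]=010110 (head:   ^)
Step 5: in state A at pos -2, read 0 -> (A,0)->write 1,move R,goto C. Now: state=C, head=-1, tape[-4..1]=011110 (head:    ^)
Step 6: in state C at pos -1, read 1 -> (C,1)->write 0,move R,goto C. Now: state=C, head=0, tape[-4..1]=011010 (head:     ^)
Step 7: in state C at pos 0, read 1 -> (C,1)->write 0,move R,goto C. Now: state=C, head=1, tape[-4..2]=0110000 (head:      ^)
Step 8: in state C at pos 1, read 0 -> (C,0)->write 1,move L,goto D. Now: state=D, head=0, tape[-4..2]=0110010 (head:     ^)
Step 9: in state D at pos 0, read 0 -> (D,0)->write 0,move L,goto B. Now: state=B, head=-1, tape[-4..2]=0110010 (head:    ^)
Head positions at steps 0..9: starting at -2, distinct positions visited = {-3, -2, -1, 0, 1} -> 5 position(s)

Answer: 5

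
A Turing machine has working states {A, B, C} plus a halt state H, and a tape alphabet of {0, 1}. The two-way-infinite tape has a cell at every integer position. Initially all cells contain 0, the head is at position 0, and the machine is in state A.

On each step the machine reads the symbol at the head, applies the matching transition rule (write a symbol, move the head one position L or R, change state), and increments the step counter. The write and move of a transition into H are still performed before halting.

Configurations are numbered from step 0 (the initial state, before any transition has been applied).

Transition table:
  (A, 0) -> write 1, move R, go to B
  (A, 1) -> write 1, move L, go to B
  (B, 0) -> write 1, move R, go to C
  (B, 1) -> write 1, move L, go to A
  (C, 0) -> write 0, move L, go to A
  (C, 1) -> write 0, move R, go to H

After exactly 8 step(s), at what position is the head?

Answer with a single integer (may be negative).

Step 1: in state A at pos 0, read 0 -> (A,0)->write 1,move R,goto B. Now: state=B, head=1, tape[-1..2]=0100 (head:   ^)
Step 2: in state B at pos 1, read 0 -> (B,0)->write 1,move R,goto C. Now: state=C, head=2, tape[-1..3]=01100 (head:    ^)
Step 3: in state C at pos 2, read 0 -> (C,0)->write 0,move L,goto A. Now: state=A, head=1, tape[-1..3]=01100 (head:   ^)
Step 4: in state A at pos 1, read 1 -> (A,1)->write 1,move L,goto B. Now: state=B, head=0, tape[-1..3]=01100 (head:  ^)
Step 5: in state B at pos 0, read 1 -> (B,1)->write 1,move L,goto A. Now: state=A, head=-1, tape[-2..3]=001100 (head:  ^)
Step 6: in state A at pos -1, read 0 -> (A,0)->write 1,move R,goto B. Now: state=B, head=0, tape[-2..3]=011100 (head:   ^)
Step 7: in state B at pos 0, read 1 -> (B,1)->write 1,move L,goto A. Now: state=A, head=-1, tape[-2..3]=011100 (head:  ^)
Step 8: in state A at pos -1, read 1 -> (A,1)->write 1,move L,goto B. Now: state=B, head=-2, tape[-3..3]=0011100 (head:  ^)

Answer: -2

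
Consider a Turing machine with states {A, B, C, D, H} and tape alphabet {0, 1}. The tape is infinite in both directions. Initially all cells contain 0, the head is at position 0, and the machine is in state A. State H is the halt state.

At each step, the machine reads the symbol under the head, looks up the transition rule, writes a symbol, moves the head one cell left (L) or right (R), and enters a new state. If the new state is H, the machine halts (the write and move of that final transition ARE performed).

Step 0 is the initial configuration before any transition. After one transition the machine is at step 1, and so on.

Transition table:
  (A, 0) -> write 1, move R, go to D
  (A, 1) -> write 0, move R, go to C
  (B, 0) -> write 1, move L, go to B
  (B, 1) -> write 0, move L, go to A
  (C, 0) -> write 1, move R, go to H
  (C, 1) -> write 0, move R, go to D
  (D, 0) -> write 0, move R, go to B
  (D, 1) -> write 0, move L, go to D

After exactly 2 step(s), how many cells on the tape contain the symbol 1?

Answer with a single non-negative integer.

Step 1: in state A at pos 0, read 0 -> (A,0)->write 1,move R,goto D. Now: state=D, head=1, tape[-1..2]=0100 (head:   ^)
Step 2: in state D at pos 1, read 0 -> (D,0)->write 0,move R,goto B. Now: state=B, head=2, tape[-1..3]=01000 (head:    ^)
Cells containing 1 after step 2: {0} -> 1 cell(s)

Answer: 1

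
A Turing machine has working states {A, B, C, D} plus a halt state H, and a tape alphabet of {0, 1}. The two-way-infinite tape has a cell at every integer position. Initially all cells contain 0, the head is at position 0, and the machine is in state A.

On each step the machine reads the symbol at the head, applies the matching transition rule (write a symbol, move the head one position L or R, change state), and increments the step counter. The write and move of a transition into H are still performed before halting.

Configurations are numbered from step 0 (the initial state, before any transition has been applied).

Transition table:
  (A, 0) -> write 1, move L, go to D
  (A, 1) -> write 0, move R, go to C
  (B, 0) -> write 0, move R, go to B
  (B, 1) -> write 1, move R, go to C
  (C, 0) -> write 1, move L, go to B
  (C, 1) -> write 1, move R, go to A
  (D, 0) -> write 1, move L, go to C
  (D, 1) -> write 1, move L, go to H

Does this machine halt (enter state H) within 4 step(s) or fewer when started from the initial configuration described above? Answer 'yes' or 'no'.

Answer: no

Derivation:
Step 1: in state A at pos 0, read 0 -> (A,0)->write 1,move L,goto D. Now: state=D, head=-1, tape[-2..1]=0010 (head:  ^)
Step 2: in state D at pos -1, read 0 -> (D,0)->write 1,move L,goto C. Now: state=C, head=-2, tape[-3..1]=00110 (head:  ^)
Step 3: in state C at pos -2, read 0 -> (C,0)->write 1,move L,goto B. Now: state=B, head=-3, tape[-4..1]=001110 (head:  ^)
Step 4: in state B at pos -3, read 0 -> (B,0)->write 0,move R,goto B. Now: state=B, head=-2, tape[-4..1]=001110 (head:   ^)
After 4 step(s): state = B (not H) -> not halted within 4 -> no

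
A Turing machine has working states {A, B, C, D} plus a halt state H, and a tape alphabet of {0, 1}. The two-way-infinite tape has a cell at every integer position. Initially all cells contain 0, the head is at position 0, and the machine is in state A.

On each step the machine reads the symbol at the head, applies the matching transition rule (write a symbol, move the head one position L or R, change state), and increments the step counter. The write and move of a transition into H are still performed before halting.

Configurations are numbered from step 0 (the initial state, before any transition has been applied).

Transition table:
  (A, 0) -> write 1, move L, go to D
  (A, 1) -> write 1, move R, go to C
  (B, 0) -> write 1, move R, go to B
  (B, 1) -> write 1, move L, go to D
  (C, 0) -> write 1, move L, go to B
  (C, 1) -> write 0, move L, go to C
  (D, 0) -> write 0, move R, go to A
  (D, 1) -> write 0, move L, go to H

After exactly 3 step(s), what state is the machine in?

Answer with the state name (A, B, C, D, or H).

Answer: C

Derivation:
Step 1: in state A at pos 0, read 0 -> (A,0)->write 1,move L,goto D. Now: state=D, head=-1, tape[-2..1]=0010 (head:  ^)
Step 2: in state D at pos -1, read 0 -> (D,0)->write 0,move R,goto A. Now: state=A, head=0, tape[-2..1]=0010 (head:   ^)
Step 3: in state A at pos 0, read 1 -> (A,1)->write 1,move R,goto C. Now: state=C, head=1, tape[-2..2]=00100 (head:    ^)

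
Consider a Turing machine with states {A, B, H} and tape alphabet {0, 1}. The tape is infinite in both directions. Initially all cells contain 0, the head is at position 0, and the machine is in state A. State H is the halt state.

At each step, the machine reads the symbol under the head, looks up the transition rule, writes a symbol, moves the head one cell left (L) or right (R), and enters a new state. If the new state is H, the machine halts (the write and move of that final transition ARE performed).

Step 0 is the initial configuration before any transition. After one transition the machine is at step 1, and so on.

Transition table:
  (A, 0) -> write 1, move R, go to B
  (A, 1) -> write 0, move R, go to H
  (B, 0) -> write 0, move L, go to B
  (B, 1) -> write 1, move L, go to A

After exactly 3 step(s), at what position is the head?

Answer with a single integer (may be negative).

Step 1: in state A at pos 0, read 0 -> (A,0)->write 1,move R,goto B. Now: state=B, head=1, tape[-1..2]=0100 (head:   ^)
Step 2: in state B at pos 1, read 0 -> (B,0)->write 0,move L,goto B. Now: state=B, head=0, tape[-1..2]=0100 (head:  ^)
Step 3: in state B at pos 0, read 1 -> (B,1)->write 1,move L,goto A. Now: state=A, head=-1, tape[-2..2]=00100 (head:  ^)

Answer: -1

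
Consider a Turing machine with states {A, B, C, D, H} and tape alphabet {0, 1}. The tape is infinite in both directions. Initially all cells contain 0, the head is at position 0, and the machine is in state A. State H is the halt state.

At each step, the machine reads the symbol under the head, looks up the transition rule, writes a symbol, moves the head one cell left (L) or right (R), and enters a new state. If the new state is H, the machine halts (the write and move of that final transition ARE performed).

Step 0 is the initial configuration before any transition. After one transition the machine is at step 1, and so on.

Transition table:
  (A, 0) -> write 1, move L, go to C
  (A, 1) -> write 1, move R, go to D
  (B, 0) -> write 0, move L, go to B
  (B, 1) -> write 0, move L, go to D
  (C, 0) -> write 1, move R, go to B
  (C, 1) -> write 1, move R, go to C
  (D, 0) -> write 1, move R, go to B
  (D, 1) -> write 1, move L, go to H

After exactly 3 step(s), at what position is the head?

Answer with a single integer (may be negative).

Step 1: in state A at pos 0, read 0 -> (A,0)->write 1,move L,goto C. Now: state=C, head=-1, tape[-2..1]=0010 (head:  ^)
Step 2: in state C at pos -1, read 0 -> (C,0)->write 1,move R,goto B. Now: state=B, head=0, tape[-2..1]=0110 (head:   ^)
Step 3: in state B at pos 0, read 1 -> (B,1)->write 0,move L,goto D. Now: state=D, head=-1, tape[-2..1]=0100 (head:  ^)

Answer: -1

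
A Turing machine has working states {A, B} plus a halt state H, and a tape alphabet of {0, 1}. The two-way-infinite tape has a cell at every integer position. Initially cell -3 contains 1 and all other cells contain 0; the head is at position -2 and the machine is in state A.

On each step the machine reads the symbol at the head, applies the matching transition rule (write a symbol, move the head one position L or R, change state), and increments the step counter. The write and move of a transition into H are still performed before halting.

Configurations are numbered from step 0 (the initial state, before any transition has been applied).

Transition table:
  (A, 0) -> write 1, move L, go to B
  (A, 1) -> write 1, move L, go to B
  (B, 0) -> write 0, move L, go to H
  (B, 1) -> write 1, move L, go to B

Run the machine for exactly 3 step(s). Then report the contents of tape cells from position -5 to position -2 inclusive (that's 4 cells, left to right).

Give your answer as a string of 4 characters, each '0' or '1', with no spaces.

Step 1: in state A at pos -2, read 0 -> (A,0)->write 1,move L,goto B. Now: state=B, head=-3, tape[-4..-1]=0110 (head:  ^)
Step 2: in state B at pos -3, read 1 -> (B,1)->write 1,move L,goto B. Now: state=B, head=-4, tape[-5..-1]=00110 (head:  ^)
Step 3: in state B at pos -4, read 0 -> (B,0)->write 0,move L,goto H. Now: state=H, head=-5, tape[-6..-1]=000110 (head:  ^)

Answer: 0011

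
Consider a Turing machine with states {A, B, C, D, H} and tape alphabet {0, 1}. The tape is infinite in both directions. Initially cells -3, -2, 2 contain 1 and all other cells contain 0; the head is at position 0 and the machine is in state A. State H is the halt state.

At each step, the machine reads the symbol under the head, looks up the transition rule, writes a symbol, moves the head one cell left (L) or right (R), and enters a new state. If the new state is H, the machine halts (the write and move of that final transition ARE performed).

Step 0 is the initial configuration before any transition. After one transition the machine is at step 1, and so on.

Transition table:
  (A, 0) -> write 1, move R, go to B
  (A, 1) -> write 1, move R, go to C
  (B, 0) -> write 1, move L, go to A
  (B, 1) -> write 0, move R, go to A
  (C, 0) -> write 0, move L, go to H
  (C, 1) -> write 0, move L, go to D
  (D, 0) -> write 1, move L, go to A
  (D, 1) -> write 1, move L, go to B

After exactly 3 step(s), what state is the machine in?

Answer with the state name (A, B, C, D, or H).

Step 1: in state A at pos 0, read 0 -> (A,0)->write 1,move R,goto B. Now: state=B, head=1, tape[-4..3]=01101010 (head:      ^)
Step 2: in state B at pos 1, read 0 -> (B,0)->write 1,move L,goto A. Now: state=A, head=0, tape[-4..3]=01101110 (head:     ^)
Step 3: in state A at pos 0, read 1 -> (A,1)->write 1,move R,goto C. Now: state=C, head=1, tape[-4..3]=01101110 (head:      ^)

Answer: C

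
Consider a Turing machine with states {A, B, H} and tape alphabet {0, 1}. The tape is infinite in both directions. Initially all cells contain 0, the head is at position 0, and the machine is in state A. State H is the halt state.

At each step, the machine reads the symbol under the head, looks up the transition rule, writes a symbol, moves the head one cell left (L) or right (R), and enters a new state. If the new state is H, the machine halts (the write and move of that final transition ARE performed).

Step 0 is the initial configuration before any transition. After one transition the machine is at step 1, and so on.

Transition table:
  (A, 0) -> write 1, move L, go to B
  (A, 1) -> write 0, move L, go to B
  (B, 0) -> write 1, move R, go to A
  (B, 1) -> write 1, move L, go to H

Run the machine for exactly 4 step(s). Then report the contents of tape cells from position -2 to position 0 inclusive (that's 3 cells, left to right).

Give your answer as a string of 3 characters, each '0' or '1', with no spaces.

Step 1: in state A at pos 0, read 0 -> (A,0)->write 1,move L,goto B. Now: state=B, head=-1, tape[-2..1]=0010 (head:  ^)
Step 2: in state B at pos -1, read 0 -> (B,0)->write 1,move R,goto A. Now: state=A, head=0, tape[-2..1]=0110 (head:   ^)
Step 3: in state A at pos 0, read 1 -> (A,1)->write 0,move L,goto B. Now: state=B, head=-1, tape[-2..1]=0100 (head:  ^)
Step 4: in state B at pos -1, read 1 -> (B,1)->write 1,move L,goto H. Now: state=H, head=-2, tape[-3..1]=00100 (head:  ^)

Answer: 010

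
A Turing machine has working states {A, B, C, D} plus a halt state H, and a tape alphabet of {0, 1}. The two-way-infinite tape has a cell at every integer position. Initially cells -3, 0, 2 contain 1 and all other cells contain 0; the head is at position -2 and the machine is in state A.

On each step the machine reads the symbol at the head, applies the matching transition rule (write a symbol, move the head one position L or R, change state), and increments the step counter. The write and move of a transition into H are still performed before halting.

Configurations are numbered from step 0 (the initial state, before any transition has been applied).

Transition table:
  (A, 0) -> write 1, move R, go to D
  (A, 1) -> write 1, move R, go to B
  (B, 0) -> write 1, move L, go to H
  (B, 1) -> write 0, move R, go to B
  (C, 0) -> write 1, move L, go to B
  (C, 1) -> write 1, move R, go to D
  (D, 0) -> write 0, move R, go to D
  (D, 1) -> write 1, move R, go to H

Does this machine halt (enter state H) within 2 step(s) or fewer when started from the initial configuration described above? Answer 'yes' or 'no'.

Answer: no

Derivation:
Step 1: in state A at pos -2, read 0 -> (A,0)->write 1,move R,goto D. Now: state=D, head=-1, tape[-4..3]=01101010 (head:    ^)
Step 2: in state D at pos -1, read 0 -> (D,0)->write 0,move R,goto D. Now: state=D, head=0, tape[-4..3]=01101010 (head:     ^)
After 2 step(s): state = D (not H) -> not halted within 2 -> no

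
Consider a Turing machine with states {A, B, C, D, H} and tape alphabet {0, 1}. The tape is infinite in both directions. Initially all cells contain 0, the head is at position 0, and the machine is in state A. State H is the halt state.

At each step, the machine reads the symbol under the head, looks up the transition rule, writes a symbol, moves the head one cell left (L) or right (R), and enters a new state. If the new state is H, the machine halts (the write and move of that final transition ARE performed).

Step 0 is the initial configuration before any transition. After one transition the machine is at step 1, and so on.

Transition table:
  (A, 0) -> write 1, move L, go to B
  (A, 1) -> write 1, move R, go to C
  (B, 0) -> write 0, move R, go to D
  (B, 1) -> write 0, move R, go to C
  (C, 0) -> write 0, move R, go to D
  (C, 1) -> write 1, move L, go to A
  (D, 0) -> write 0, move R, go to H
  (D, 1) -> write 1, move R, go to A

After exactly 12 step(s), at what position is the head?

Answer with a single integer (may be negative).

Answer: 4

Derivation:
Step 1: in state A at pos 0, read 0 -> (A,0)->write 1,move L,goto B. Now: state=B, head=-1, tape[-2..1]=0010 (head:  ^)
Step 2: in state B at pos -1, read 0 -> (B,0)->write 0,move R,goto D. Now: state=D, head=0, tape[-2..1]=0010 (head:   ^)
Step 3: in state D at pos 0, read 1 -> (D,1)->write 1,move R,goto A. Now: state=A, head=1, tape[-2..2]=00100 (head:    ^)
Step 4: in state A at pos 1, read 0 -> (A,0)->write 1,move L,goto B. Now: state=B, head=0, tape[-2..2]=00110 (head:   ^)
Step 5: in state B at pos 0, read 1 -> (B,1)->write 0,move R,goto C. Now: state=C, head=1, tape[-2..2]=00010 (head:    ^)
Step 6: in state C at pos 1, read 1 -> (C,1)->write 1,move L,goto A. Now: state=A, head=0, tape[-2..2]=00010 (head:   ^)
Step 7: in state A at pos 0, read 0 -> (A,0)->write 1,move L,goto B. Now: state=B, head=-1, tape[-2..2]=00110 (head:  ^)
Step 8: in state B at pos -1, read 0 -> (B,0)->write 0,move R,goto D. Now: state=D, head=0, tape[-2..2]=00110 (head:   ^)
Step 9: in state D at pos 0, read 1 -> (D,1)->write 1,move R,goto A. Now: state=A, head=1, tape[-2..2]=00110 (head:    ^)
Step 10: in state A at pos 1, read 1 -> (A,1)->write 1,move R,goto C. Now: state=C, head=2, tape[-2..3]=001100 (head:     ^)
Step 11: in state C at pos 2, read 0 -> (C,0)->write 0,move R,goto D. Now: state=D, head=3, tape[-2..4]=0011000 (head:      ^)
Step 12: in state D at pos 3, read 0 -> (D,0)->write 0,move R,goto H. Now: state=H, head=4, tape[-2..5]=00110000 (head:       ^)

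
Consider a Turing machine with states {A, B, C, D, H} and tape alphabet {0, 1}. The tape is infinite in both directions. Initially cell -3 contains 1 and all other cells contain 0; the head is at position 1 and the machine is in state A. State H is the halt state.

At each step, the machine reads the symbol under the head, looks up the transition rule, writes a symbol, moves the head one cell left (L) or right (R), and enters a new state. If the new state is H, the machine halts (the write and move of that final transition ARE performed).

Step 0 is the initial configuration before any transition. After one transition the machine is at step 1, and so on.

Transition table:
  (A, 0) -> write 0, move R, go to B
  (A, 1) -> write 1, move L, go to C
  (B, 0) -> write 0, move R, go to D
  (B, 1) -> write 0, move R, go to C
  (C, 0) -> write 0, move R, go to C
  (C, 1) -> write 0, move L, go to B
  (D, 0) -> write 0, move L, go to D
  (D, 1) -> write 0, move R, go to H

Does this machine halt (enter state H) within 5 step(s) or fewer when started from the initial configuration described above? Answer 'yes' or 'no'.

Step 1: in state A at pos 1, read 0 -> (A,0)->write 0,move R,goto B. Now: state=B, head=2, tape[-4..3]=01000000 (head:       ^)
Step 2: in state B at pos 2, read 0 -> (B,0)->write 0,move R,goto D. Now: state=D, head=3, tape[-4..4]=010000000 (head:        ^)
Step 3: in state D at pos 3, read 0 -> (D,0)->write 0,move L,goto D. Now: state=D, head=2, tape[-4..4]=010000000 (head:       ^)
Step 4: in state D at pos 2, read 0 -> (D,0)->write 0,move L,goto D. Now: state=D, head=1, tape[-4..4]=010000000 (head:      ^)
Step 5: in state D at pos 1, read 0 -> (D,0)->write 0,move L,goto D. Now: state=D, head=0, tape[-4..4]=010000000 (head:     ^)
After 5 step(s): state = D (not H) -> not halted within 5 -> no

Answer: no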